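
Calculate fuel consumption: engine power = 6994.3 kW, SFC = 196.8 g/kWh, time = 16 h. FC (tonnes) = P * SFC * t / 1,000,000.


Formula: FC (tonnes) = P * SFC * t / 1,000,000
Step 1 — P * SFC * t = 6994.3 * 196.8 * 16 = 22023651.84 g
Step 2 — FC (tonnes) = 22023651.84 / 1,000,000 ≈ 22.024 tonnes (5 s.f.)

22.024 tonnes


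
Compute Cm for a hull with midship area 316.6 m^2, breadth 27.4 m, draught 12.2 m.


Formula: Cm = Am / (B * T)
Step 1 — B * T = 27.4 * 12.2 = 334.28 m^2
Step 2 — Cm = 316.6 / 334.28 ≈ 0.94711 (5 s.f.)

0.94711


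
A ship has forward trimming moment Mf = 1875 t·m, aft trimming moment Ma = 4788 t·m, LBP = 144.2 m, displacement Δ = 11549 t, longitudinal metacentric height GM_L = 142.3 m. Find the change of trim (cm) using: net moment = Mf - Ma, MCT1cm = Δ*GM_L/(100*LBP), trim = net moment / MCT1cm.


Formula: net trimming moment = Mf - Ma; MCT1cm = Δ*GM_L/(100*LBP); trim = net moment / MCT1cm
Step 1 — net trimming moment = 1875 - 4788 = -2913 t·m
Step 2 — MCT1cm = 11549 * 142.3 / (100 * 144.2) = 113.9683 t·m/cm
Step 3 — trim = -2913 / 113.9683 ≈ -25.560 cm (5 s.f.)

-25.560 cm


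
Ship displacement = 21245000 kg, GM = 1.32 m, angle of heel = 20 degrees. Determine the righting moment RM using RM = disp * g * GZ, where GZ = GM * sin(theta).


Formula: GZ = GM * sin(theta); RM = disp * g * GZ
Step 1 — GZ = 1.32 * sin(20°) = 1.32 * 0.34202 = 0.451466 m
Step 2 — RM = 21245000 * 9.81 * 0.451466 ≈ 94092000 N·m (5 s.f.)

94092000 N·m


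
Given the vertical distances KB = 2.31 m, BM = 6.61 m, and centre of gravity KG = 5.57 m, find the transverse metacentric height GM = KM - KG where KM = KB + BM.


Formula: GM = KB + BM - KG
Step 1 — KM = KB + BM = 2.31 + 6.61 = 8.92 m
Step 2 — GM = KM - KG = 8.92 - 5.57 = 3.35 m

3.35 m


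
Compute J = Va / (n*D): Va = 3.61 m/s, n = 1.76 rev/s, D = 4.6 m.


Formula: J = Va / (n * D)
Step 1 — n * D = 1.76 * 4.6 = 8.096
Step 2 — J = 3.61 / 8.096 ≈ 0.44590 (5 s.f.)

0.44590


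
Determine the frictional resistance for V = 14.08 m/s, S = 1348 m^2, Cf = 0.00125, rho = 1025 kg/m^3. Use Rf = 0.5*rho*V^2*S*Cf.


Formula: Rf = 0.5 * rho * V^2 * S * Cf
Step 1 — V^2 = 14.08^2 = 198.2464
Step 2 — 0.5 * rho * V^2 = 0.5 * 1025 * 198.2464 = 101601.28
Step 3 — Rf = 101601.28 * 1348 * 0.00125 ≈ 171200 N (5 s.f.)

171200 N


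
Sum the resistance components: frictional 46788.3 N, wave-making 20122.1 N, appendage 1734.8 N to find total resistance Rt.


Formula: Rt = Rf + Rw + Ra
Substituting: Rt = 46788.3 + 20122.1 + 1734.8
Result: Rt = 68645.2 N

68645.2 N


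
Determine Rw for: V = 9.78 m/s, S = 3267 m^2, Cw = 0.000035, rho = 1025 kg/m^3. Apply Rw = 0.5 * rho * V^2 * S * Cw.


Formula: Rw = 0.5 * rho * V^2 * S * Cw
Step 1 — V^2 = 9.78^2 = 95.6484
Step 2 — 0.5 * rho * V^2 = 0.5 * 1025 * 95.6484 = 49019.805
Step 3 — Rw = 49019.805 * 3267 * 0.000035 ≈ 5605.2 N (5 s.f.)

5605.2 N


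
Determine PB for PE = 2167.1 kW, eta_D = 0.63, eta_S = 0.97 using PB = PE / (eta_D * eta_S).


Formula: PB = PE / (eta_D * eta_S)
Step 1 — combined efficiency = eta_D * eta_S = 0.63 * 0.97 = 0.6111
Step 2 — PB = 2167.1 / 0.6111 ≈ 3546.2 kW (5 s.f.)

3546.2 kW


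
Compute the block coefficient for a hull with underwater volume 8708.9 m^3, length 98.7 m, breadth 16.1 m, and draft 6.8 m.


Formula: Cb = V / (L * B * T)
Step 1 — L * B * T = 98.7 * 16.1 * 6.8 = 10805.676 m^3
Step 2 — Cb = 8708.9 / 10805.676 ≈ 0.80596 (5 s.f.)

0.80596


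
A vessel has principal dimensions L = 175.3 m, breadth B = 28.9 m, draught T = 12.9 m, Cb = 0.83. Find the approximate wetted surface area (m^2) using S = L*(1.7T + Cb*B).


Formula: S = 1.7*L*T + V/T with V = Cb*L*B*T, i.e. S = L * (1.7*T + Cb*B)
Step 1 — 1.7*T = 1.7 * 12.9 = 21.93 m
Step 2 — Cb*B = 0.83 * 28.9 = 23.987 m
Step 3 — 1.7*T + Cb*B = 21.93 + 23.987 = 45.917 m
Step 4 — S = 175.3 * 45.917 ≈ 8049.3 m^2 (5 s.f.)

8049.3 m^2


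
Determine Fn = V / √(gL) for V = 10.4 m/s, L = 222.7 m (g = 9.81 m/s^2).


Formula: Fn = V / sqrt(g * L)
Step 1 — g * L = 9.81 * 222.7 = 2184.687
Step 2 — sqrt(g * L) = sqrt(2184.687) = 46.740635
Step 3 — Fn = 10.4 / 46.740635 ≈ 0.22250 (5 s.f.)

0.22250


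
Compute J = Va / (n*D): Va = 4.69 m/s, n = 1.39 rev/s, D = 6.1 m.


Formula: J = Va / (n * D)
Step 1 — n * D = 1.39 * 6.1 = 8.479
Step 2 — J = 4.69 / 8.479 ≈ 0.55313 (5 s.f.)

0.55313


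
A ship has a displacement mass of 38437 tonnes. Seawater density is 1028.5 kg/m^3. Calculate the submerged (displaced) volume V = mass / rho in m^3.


Formula: V = mass / rho
Step 1 — convert tonnes to kg: 38437 t * 1000 = 38437000 kg
Step 2 — V = 38437000 / 1028.5 ≈ 37372 m^3 (5 s.f.)

37372 m^3


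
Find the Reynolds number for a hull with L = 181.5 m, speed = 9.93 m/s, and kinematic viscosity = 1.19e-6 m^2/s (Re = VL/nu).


Formula: Re = V * L / nu
Step 1 — V * L = 9.93 * 181.5 = 1802.295 m^2/s
Step 2 — Re = 1802.295 / 1.19e-6 = 1.51e+09

1.51e+09


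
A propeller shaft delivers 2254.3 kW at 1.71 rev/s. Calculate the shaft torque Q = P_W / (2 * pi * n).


Formula: Q = P_W / (2 * pi * n)
Step 1 — P_W = 2254.3 kW * 1000 = 2254300.0 W
Step 2 — 2 * pi * n = 2 * pi * 1.71 = 10.744247
Step 3 — Q = 2254300.0 / 10.744247 ≈ 209810 N·m (5 s.f.)

209810 N·m


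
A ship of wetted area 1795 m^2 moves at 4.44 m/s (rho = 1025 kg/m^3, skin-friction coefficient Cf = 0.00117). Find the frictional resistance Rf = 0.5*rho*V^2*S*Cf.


Formula: Rf = 0.5 * rho * V^2 * S * Cf
Step 1 — V^2 = 4.44^2 = 19.7136
Step 2 — 0.5 * rho * V^2 = 0.5 * 1025 * 19.7136 = 10103.22
Step 3 — Rf = 10103.22 * 1795 * 0.00117 ≈ 21218 N (5 s.f.)

21218 N


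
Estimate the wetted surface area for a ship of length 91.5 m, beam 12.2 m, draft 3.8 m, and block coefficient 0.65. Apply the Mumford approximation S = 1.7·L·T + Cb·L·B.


Formula: S = 1.7*L*T + V/T with V = Cb*L*B*T, i.e. S = L * (1.7*T + Cb*B)
Step 1 — 1.7*T = 1.7 * 3.8 = 6.46 m
Step 2 — Cb*B = 0.65 * 12.2 = 7.93 m
Step 3 — 1.7*T + Cb*B = 6.46 + 7.93 = 14.39 m
Step 4 — S = 91.5 * 14.39 ≈ 1316.7 m^2 (5 s.f.)

1316.7 m^2


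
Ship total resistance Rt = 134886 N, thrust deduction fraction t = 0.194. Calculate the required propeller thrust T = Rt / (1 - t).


Formula: T = Rt / (1 - t)
Step 1 — (1 - t) = 1 - 0.194 = 0.806
Step 2 — T = 134886 / 0.806 ≈ 167350 N (5 s.f.)

167350 N


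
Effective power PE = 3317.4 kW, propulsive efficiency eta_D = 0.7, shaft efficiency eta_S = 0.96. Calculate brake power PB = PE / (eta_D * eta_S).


Formula: PB = PE / (eta_D * eta_S)
Step 1 — combined efficiency = eta_D * eta_S = 0.7 * 0.96 = 0.672
Step 2 — PB = 3317.4 / 0.672 ≈ 4936.6 kW (5 s.f.)

4936.6 kW


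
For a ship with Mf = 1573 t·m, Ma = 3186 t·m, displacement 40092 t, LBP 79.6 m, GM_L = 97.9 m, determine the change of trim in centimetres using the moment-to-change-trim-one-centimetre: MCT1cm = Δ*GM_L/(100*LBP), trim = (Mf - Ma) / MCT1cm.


Formula: net trimming moment = Mf - Ma; MCT1cm = Δ*GM_L/(100*LBP); trim = net moment / MCT1cm
Step 1 — net trimming moment = 1573 - 3186 = -1613 t·m
Step 2 — MCT1cm = 40092 * 97.9 / (100 * 79.6) = 493.0913 t·m/cm
Step 3 — trim = -1613 / 493.0913 ≈ -3.2712 cm (5 s.f.)

-3.2712 cm


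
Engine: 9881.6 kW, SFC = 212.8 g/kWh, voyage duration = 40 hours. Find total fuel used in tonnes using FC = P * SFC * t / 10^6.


Formula: FC (tonnes) = P * SFC * t / 1,000,000
Step 1 — P * SFC * t = 9881.6 * 212.8 * 40 = 84112179.2 g
Step 2 — FC (tonnes) = 84112179.2 / 1,000,000 ≈ 84.112 tonnes (5 s.f.)

84.112 tonnes


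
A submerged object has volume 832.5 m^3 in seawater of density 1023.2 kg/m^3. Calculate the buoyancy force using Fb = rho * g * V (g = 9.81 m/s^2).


Formula: Fb = rho * g * V
Substituting: Fb = 1023.2 * 9.81 * 832.5
Intermediate: 1023.2 * 9.81 = 10037.592
Result: Fb = 10037.592 * 832.5 ≈ 8356300 N (5 s.f.)

8356300 N


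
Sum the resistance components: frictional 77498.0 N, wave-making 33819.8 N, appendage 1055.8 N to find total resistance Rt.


Formula: Rt = Rf + Rw + Ra
Substituting: Rt = 77498.0 + 33819.8 + 1055.8
Result: Rt = 112373.6 N

112373.6 N


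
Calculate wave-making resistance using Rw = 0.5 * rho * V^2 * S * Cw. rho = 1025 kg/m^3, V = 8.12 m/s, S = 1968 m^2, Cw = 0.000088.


Formula: Rw = 0.5 * rho * V^2 * S * Cw
Step 1 — V^2 = 8.12^2 = 65.9344
Step 2 — 0.5 * rho * V^2 = 0.5 * 1025 * 65.9344 = 33791.38
Step 3 — Rw = 33791.38 * 1968 * 0.000088 ≈ 5852.1 N (5 s.f.)

5852.1 N


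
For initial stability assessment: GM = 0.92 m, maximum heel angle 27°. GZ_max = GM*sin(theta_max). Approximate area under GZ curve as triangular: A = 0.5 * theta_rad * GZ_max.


Formula: GZ_max = GM * sin(theta); Area = 0.5 * theta_rad * GZ_max
Step 1 — GZ_max = 0.92 * sin(27°) = 0.92 * 0.45399 = 0.417671 m
Step 2 — theta_rad = 27 * pi/180 = 0.471239 rad
Step 3 — Area = 0.5 * 0.471239 * 0.417671 ≈ 0.098411 m·rad (5 s.f.)

0.098411 m·rad


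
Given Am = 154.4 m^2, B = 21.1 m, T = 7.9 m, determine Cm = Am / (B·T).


Formula: Cm = Am / (B * T)
Step 1 — B * T = 21.1 * 7.9 = 166.69 m^2
Step 2 — Cm = 154.4 / 166.69 ≈ 0.92627 (5 s.f.)

0.92627


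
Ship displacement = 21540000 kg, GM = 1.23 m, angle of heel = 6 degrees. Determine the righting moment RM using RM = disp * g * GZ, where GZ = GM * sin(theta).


Formula: GZ = GM * sin(theta); RM = disp * g * GZ
Step 1 — GZ = 1.23 * sin(6°) = 1.23 * 0.104528 = 0.128569 m
Step 2 — RM = 21540000 * 9.81 * 0.128569 ≈ 27168000 N·m (5 s.f.)

27168000 N·m


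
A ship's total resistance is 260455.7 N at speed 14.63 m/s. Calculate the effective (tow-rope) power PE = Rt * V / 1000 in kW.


Formula: PE = Rt * V / 1000 (kW)
Step 1 — PE (W) = 260455.7 * 14.63 = 3810466.891 W
Step 2 — PE (kW) = 3810466.891 / 1000 ≈ 3810.5 kW (5 s.f.)

3810.5 kW


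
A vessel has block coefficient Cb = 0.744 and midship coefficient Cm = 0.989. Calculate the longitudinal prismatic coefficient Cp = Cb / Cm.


Formula: Cp = Cb / Cm
Substituting: Cp = 0.744 / 0.989
Result: Cp ≈ 0.75228 (5 s.f.)

0.75228


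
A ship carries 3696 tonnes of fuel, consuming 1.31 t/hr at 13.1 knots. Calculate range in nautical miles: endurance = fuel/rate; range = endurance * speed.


Formula: endurance = fuel / rate; range = endurance * speed
Step 1 — endurance = 3696 / 1.31 = 2821.374 hours
Step 2 — range = 2821.374 * 13.1 ≈ 36960 nautical miles (5 s.f.)

36960 NM


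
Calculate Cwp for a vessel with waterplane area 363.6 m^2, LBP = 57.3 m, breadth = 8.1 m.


Formula: Cwp = Aw / (L * B)
Step 1 — L * B = 57.3 * 8.1 = 464.13 m^2
Step 2 — Cwp = 363.6 / 464.13 ≈ 0.78340 (5 s.f.)

0.78340


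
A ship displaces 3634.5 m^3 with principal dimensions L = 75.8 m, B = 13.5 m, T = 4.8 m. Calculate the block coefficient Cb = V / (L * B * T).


Formula: Cb = V / (L * B * T)
Step 1 — L * B * T = 75.8 * 13.5 * 4.8 = 4911.84 m^3
Step 2 — Cb = 3634.5 / 4911.84 ≈ 0.73995 (5 s.f.)

0.73995


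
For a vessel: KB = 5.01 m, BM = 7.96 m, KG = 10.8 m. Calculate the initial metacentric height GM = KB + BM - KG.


Formula: GM = KB + BM - KG
Step 1 — KM = KB + BM = 5.01 + 7.96 = 12.97 m
Step 2 — GM = KM - KG = 12.97 - 10.8 = 2.17 m

2.17 m


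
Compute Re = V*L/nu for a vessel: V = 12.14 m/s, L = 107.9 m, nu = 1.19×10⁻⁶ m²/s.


Formula: Re = V * L / nu
Step 1 — V * L = 12.14 * 107.9 = 1309.906 m^2/s
Step 2 — Re = 1309.906 / 1.19e-6 = 1.10e+09

1.10e+09


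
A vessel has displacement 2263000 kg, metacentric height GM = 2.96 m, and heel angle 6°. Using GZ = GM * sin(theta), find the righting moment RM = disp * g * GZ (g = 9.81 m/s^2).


Formula: GZ = GM * sin(theta); RM = disp * g * GZ
Step 1 — GZ = 2.96 * sin(6°) = 2.96 * 0.104528 = 0.309403 m
Step 2 — RM = 2263000 * 9.81 * 0.309403 ≈ 6868800 N·m (5 s.f.)

6868800 N·m


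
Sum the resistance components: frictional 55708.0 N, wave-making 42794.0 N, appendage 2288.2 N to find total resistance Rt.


Formula: Rt = Rf + Rw + Ra
Substituting: Rt = 55708.0 + 42794.0 + 2288.2
Result: Rt = 100790.2 N

100790.2 N


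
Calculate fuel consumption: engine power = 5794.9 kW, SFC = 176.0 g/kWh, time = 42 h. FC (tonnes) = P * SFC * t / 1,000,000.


Formula: FC (tonnes) = P * SFC * t / 1,000,000
Step 1 — P * SFC * t = 5794.9 * 176.0 * 42 = 42835900.8 g
Step 2 — FC (tonnes) = 42835900.8 / 1,000,000 ≈ 42.836 tonnes (5 s.f.)

42.836 tonnes


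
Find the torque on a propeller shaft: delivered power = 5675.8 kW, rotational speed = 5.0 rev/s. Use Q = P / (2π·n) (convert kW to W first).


Formula: Q = P_W / (2 * pi * n)
Step 1 — P_W = 5675.8 kW * 1000 = 5675800.0 W
Step 2 — 2 * pi * n = 2 * pi * 5.0 = 31.415927
Step 3 — Q = 5675800.0 / 31.415927 ≈ 180670 N·m (5 s.f.)

180670 N·m


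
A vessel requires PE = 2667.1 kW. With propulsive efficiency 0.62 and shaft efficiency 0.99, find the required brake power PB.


Formula: PB = PE / (eta_D * eta_S)
Step 1 — combined efficiency = eta_D * eta_S = 0.62 * 0.99 = 0.6138
Step 2 — PB = 2667.1 / 0.6138 ≈ 4345.2 kW (5 s.f.)

4345.2 kW


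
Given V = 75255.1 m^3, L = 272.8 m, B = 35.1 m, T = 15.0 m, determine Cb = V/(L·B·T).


Formula: Cb = V / (L * B * T)
Step 1 — L * B * T = 272.8 * 35.1 * 15.0 = 143629.2 m^3
Step 2 — Cb = 75255.1 / 143629.2 ≈ 0.52395 (5 s.f.)

0.52395


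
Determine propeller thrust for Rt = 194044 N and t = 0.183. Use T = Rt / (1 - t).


Formula: T = Rt / (1 - t)
Step 1 — (1 - t) = 1 - 0.183 = 0.817
Step 2 — T = 194044 / 0.817 ≈ 237510 N (5 s.f.)

237510 N


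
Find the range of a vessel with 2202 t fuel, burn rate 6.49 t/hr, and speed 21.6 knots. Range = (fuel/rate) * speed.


Formula: endurance = fuel / rate; range = endurance * speed
Step 1 — endurance = 2202 / 6.49 = 339.2912 hours
Step 2 — range = 339.2912 * 21.6 ≈ 7328.7 nautical miles (5 s.f.)

7328.7 NM


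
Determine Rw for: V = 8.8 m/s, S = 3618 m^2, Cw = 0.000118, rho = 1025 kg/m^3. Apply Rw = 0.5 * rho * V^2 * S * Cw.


Formula: Rw = 0.5 * rho * V^2 * S * Cw
Step 1 — V^2 = 8.8^2 = 77.44
Step 2 — 0.5 * rho * V^2 = 0.5 * 1025 * 77.44 = 39688.0
Step 3 — Rw = 39688.0 * 3618 * 0.000118 ≈ 16944 N (5 s.f.)

16944 N


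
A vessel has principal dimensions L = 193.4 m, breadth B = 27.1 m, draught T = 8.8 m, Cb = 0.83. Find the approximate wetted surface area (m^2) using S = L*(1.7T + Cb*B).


Formula: S = 1.7*L*T + V/T with V = Cb*L*B*T, i.e. S = L * (1.7*T + Cb*B)
Step 1 — 1.7*T = 1.7 * 8.8 = 14.96 m
Step 2 — Cb*B = 0.83 * 27.1 = 22.493 m
Step 3 — 1.7*T + Cb*B = 14.96 + 22.493 = 37.453 m
Step 4 — S = 193.4 * 37.453 ≈ 7243.4 m^2 (5 s.f.)

7243.4 m^2


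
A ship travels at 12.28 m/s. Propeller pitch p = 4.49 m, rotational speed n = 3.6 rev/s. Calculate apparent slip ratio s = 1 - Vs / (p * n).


Formula: s = 1 - Vs / (p * n)
Step 1 — p * n = 4.49 * 3.6 = 16.164
Step 2 — Vs / (p*n) = 12.28 / 16.164 = 0.759713 (6 d.p.)
Step 3 — s = 1 - 0.759713 = 0.240287

0.240287


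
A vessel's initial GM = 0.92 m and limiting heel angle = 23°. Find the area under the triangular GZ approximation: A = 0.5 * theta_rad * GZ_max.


Formula: GZ_max = GM * sin(theta); Area = 0.5 * theta_rad * GZ_max
Step 1 — GZ_max = 0.92 * sin(23°) = 0.92 * 0.390731 = 0.359473 m
Step 2 — theta_rad = 23 * pi/180 = 0.401426 rad
Step 3 — Area = 0.5 * 0.401426 * 0.359473 ≈ 0.072151 m·rad (5 s.f.)

0.072151 m·rad


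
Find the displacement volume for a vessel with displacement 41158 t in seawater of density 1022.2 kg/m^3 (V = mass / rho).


Formula: V = mass / rho
Step 1 — convert tonnes to kg: 41158 t * 1000 = 41158000 kg
Step 2 — V = 41158000 / 1022.2 ≈ 40264 m^3 (5 s.f.)

40264 m^3


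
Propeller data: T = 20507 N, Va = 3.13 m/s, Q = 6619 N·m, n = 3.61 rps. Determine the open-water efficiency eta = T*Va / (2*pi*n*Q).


Formula: eta = T * Va / (2 * pi * n * Q)
Step 1 — numerator = T * Va = 20507 * 3.13 = 64186.91
Step 2 — 2 * pi * n = 2 * pi * 3.61 = 22.682299
Step 3 — denominator = 22.682299 * 6619 = 150134.14
Step 4 — eta = 64186.91 / 150134.14 ≈ 0.42753 (5 s.f.)

0.42753


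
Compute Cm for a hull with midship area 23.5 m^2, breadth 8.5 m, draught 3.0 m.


Formula: Cm = Am / (B * T)
Step 1 — B * T = 8.5 * 3.0 = 25.5 m^2
Step 2 — Cm = 23.5 / 25.5 ≈ 0.92157 (5 s.f.)

0.92157


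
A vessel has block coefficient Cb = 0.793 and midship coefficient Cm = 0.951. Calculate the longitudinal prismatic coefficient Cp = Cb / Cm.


Formula: Cp = Cb / Cm
Substituting: Cp = 0.793 / 0.951
Result: Cp ≈ 0.83386 (5 s.f.)

0.83386


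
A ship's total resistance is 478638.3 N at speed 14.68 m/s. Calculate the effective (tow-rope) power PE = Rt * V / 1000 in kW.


Formula: PE = Rt * V / 1000 (kW)
Step 1 — PE (W) = 478638.3 * 14.68 = 7026410.244 W
Step 2 — PE (kW) = 7026410.244 / 1000 ≈ 7026.4 kW (5 s.f.)

7026.4 kW


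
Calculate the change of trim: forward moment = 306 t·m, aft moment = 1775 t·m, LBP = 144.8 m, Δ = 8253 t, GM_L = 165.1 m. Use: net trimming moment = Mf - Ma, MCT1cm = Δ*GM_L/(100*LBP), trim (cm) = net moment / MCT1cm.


Formula: net trimming moment = Mf - Ma; MCT1cm = Δ*GM_L/(100*LBP); trim = net moment / MCT1cm
Step 1 — net trimming moment = 306 - 1775 = -1469 t·m
Step 2 — MCT1cm = 8253 * 165.1 / (100 * 144.8) = 94.1002 t·m/cm
Step 3 — trim = -1469 / 94.1002 ≈ -15.611 cm (5 s.f.)

-15.611 cm


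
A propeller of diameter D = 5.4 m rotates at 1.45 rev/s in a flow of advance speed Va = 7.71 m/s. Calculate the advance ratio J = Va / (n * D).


Formula: J = Va / (n * D)
Step 1 — n * D = 1.45 * 5.4 = 7.83
Step 2 — J = 7.71 / 7.83 ≈ 0.98467 (5 s.f.)

0.98467


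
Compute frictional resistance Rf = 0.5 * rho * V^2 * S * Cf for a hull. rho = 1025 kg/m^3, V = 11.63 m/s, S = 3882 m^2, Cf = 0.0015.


Formula: Rf = 0.5 * rho * V^2 * S * Cf
Step 1 — V^2 = 11.63^2 = 135.2569
Step 2 — 0.5 * rho * V^2 = 0.5 * 1025 * 135.2569 = 69319.16125
Step 3 — Rf = 69319.16125 * 3882 * 0.0015 ≈ 403650 N (5 s.f.)

403650 N


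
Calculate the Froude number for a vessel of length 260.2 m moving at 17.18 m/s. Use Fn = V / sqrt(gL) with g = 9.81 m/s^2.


Formula: Fn = V / sqrt(g * L)
Step 1 — g * L = 9.81 * 260.2 = 2552.562
Step 2 — sqrt(g * L) = sqrt(2552.562) = 50.522886
Step 3 — Fn = 17.18 / 50.522886 ≈ 0.34004 (5 s.f.)

0.34004


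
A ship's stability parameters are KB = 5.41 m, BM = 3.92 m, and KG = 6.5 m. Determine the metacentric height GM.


Formula: GM = KB + BM - KG
Step 1 — KM = KB + BM = 5.41 + 3.92 = 9.33 m
Step 2 — GM = KM - KG = 9.33 - 6.5 = 2.83 m

2.83 m


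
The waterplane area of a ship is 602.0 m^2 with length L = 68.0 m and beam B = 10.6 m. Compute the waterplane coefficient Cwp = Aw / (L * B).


Formula: Cwp = Aw / (L * B)
Step 1 — L * B = 68.0 * 10.6 = 720.8 m^2
Step 2 — Cwp = 602.0 / 720.8 ≈ 0.83518 (5 s.f.)

0.83518


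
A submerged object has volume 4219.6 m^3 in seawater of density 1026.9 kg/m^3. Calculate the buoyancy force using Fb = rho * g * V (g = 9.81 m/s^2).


Formula: Fb = rho * g * V
Substituting: Fb = 1026.9 * 9.81 * 4219.6
Intermediate: 1026.9 * 9.81 = 10073.889
Result: Fb = 10073.889 * 4219.6 ≈ 42508000 N (5 s.f.)

42508000 N


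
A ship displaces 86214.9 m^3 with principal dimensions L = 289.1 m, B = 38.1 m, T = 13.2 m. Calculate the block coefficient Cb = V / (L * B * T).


Formula: Cb = V / (L * B * T)
Step 1 — L * B * T = 289.1 * 38.1 * 13.2 = 145394.172 m^3
Step 2 — Cb = 86214.9 / 145394.172 ≈ 0.59297 (5 s.f.)

0.59297


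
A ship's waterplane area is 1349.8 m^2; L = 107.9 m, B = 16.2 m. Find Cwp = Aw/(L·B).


Formula: Cwp = Aw / (L * B)
Step 1 — L * B = 107.9 * 16.2 = 1747.98 m^2
Step 2 — Cwp = 1349.8 / 1747.98 ≈ 0.77221 (5 s.f.)

0.77221


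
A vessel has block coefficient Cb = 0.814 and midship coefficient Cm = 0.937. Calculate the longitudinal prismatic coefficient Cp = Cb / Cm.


Formula: Cp = Cb / Cm
Substituting: Cp = 0.814 / 0.937
Result: Cp ≈ 0.86873 (5 s.f.)

0.86873


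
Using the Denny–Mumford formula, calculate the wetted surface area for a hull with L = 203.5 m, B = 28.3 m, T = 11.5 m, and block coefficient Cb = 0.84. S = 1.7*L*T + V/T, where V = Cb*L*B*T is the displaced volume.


Formula: S = 1.7*L*T + V/T with V = Cb*L*B*T, i.e. S = L * (1.7*T + Cb*B)
Step 1 — 1.7*T = 1.7 * 11.5 = 19.55 m
Step 2 — Cb*B = 0.84 * 28.3 = 23.772 m
Step 3 — 1.7*T + Cb*B = 19.55 + 23.772 = 43.322 m
Step 4 — S = 203.5 * 43.322 ≈ 8816.0 m^2 (5 s.f.)

8816.0 m^2


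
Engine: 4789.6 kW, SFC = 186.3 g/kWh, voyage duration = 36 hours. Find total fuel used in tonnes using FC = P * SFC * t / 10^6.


Formula: FC (tonnes) = P * SFC * t / 1,000,000
Step 1 — P * SFC * t = 4789.6 * 186.3 * 36 = 32122889.28 g
Step 2 — FC (tonnes) = 32122889.28 / 1,000,000 ≈ 32.123 tonnes (5 s.f.)

32.123 tonnes


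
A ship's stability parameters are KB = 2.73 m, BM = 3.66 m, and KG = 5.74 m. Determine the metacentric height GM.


Formula: GM = KB + BM - KG
Step 1 — KM = KB + BM = 2.73 + 3.66 = 6.39 m
Step 2 — GM = KM - KG = 6.39 - 5.74 = 0.65 m

0.65 m


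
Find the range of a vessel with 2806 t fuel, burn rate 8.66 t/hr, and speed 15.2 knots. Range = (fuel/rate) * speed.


Formula: endurance = fuel / rate; range = endurance * speed
Step 1 — endurance = 2806 / 8.66 = 324.0185 hours
Step 2 — range = 324.0185 * 15.2 ≈ 4925.1 nautical miles (5 s.f.)

4925.1 NM


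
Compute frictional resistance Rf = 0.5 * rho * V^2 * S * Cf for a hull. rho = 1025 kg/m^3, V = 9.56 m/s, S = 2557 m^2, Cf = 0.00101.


Formula: Rf = 0.5 * rho * V^2 * S * Cf
Step 1 — V^2 = 9.56^2 = 91.3936
Step 2 — 0.5 * rho * V^2 = 0.5 * 1025 * 91.3936 = 46839.22
Step 3 — Rf = 46839.22 * 2557 * 0.00101 ≈ 120970 N (5 s.f.)

120970 N


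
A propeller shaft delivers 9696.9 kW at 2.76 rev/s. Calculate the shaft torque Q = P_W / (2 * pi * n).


Formula: Q = P_W / (2 * pi * n)
Step 1 — P_W = 9696.9 kW * 1000 = 9696900.0 W
Step 2 — 2 * pi * n = 2 * pi * 2.76 = 17.341591
Step 3 — Q = 9696900.0 / 17.341591 ≈ 559170 N·m (5 s.f.)

559170 N·m


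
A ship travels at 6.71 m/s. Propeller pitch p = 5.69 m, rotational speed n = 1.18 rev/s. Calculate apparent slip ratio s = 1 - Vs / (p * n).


Formula: s = 1 - Vs / (p * n)
Step 1 — p * n = 5.69 * 1.18 = 6.7142
Step 2 — Vs / (p*n) = 6.71 / 6.7142 = 0.999374 (6 d.p.)
Step 3 — s = 1 - 0.999374 = 0.000626

0.000626


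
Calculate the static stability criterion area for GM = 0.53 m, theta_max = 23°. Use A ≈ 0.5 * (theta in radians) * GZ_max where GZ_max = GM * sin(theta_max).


Formula: GZ_max = GM * sin(theta); Area = 0.5 * theta_rad * GZ_max
Step 1 — GZ_max = 0.53 * sin(23°) = 0.53 * 0.390731 = 0.207087 m
Step 2 — theta_rad = 23 * pi/180 = 0.401426 rad
Step 3 — Area = 0.5 * 0.401426 * 0.207087 ≈ 0.041565 m·rad (5 s.f.)

0.041565 m·rad


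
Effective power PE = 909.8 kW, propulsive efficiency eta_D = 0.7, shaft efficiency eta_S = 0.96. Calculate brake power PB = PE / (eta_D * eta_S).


Formula: PB = PE / (eta_D * eta_S)
Step 1 — combined efficiency = eta_D * eta_S = 0.7 * 0.96 = 0.672
Step 2 — PB = 909.8 / 0.672 ≈ 1353.9 kW (5 s.f.)

1353.9 kW


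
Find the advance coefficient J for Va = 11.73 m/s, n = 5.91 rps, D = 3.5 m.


Formula: J = Va / (n * D)
Step 1 — n * D = 5.91 * 3.5 = 20.685
Step 2 — J = 11.73 / 20.685 ≈ 0.56708 (5 s.f.)

0.56708


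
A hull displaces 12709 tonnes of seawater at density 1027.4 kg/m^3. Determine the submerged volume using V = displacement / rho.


Formula: V = mass / rho
Step 1 — convert tonnes to kg: 12709 t * 1000 = 12709000 kg
Step 2 — V = 12709000 / 1027.4 ≈ 12370 m^3 (5 s.f.)

12370 m^3


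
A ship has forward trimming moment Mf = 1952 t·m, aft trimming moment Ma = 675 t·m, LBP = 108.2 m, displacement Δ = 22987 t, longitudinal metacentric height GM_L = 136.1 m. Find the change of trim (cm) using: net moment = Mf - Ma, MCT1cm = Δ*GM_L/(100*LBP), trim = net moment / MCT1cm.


Formula: net trimming moment = Mf - Ma; MCT1cm = Δ*GM_L/(100*LBP); trim = net moment / MCT1cm
Step 1 — net trimming moment = 1952 - 675 = 1277 t·m
Step 2 — MCT1cm = 22987 * 136.1 / (100 * 108.2) = 289.1433 t·m/cm
Step 3 — trim = 1277 / 289.1433 ≈ 4.4165 cm (5 s.f.)

4.4165 cm


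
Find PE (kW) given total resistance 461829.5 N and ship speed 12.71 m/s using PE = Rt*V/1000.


Formula: PE = Rt * V / 1000 (kW)
Step 1 — PE (W) = 461829.5 * 12.71 = 5869852.945 W
Step 2 — PE (kW) = 5869852.945 / 1000 ≈ 5869.9 kW (5 s.f.)

5869.9 kW


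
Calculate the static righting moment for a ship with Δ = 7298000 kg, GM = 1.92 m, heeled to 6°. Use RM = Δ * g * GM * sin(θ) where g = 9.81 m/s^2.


Formula: GZ = GM * sin(theta); RM = disp * g * GZ
Step 1 — GZ = 1.92 * sin(6°) = 1.92 * 0.104528 = 0.200694 m
Step 2 — RM = 7298000 * 9.81 * 0.200694 ≈ 14368000 N·m (5 s.f.)

14368000 N·m


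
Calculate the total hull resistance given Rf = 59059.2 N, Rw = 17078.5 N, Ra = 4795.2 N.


Formula: Rt = Rf + Rw + Ra
Substituting: Rt = 59059.2 + 17078.5 + 4795.2
Result: Rt = 80932.9 N

80932.9 N


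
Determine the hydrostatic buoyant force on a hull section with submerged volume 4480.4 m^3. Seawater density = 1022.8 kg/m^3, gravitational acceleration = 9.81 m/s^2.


Formula: Fb = rho * g * V
Substituting: Fb = 1022.8 * 9.81 * 4480.4
Intermediate: 1022.8 * 9.81 = 10033.668
Result: Fb = 10033.668 * 4480.4 ≈ 44955000 N (5 s.f.)

44955000 N


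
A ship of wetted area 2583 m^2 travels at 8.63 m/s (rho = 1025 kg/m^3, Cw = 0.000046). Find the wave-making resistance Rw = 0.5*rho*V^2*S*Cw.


Formula: Rw = 0.5 * rho * V^2 * S * Cw
Step 1 — V^2 = 8.63^2 = 74.4769
Step 2 — 0.5 * rho * V^2 = 0.5 * 1025 * 74.4769 = 38169.41125
Step 3 — Rw = 38169.41125 * 2583 * 0.000046 ≈ 4535.2 N (5 s.f.)

4535.2 N


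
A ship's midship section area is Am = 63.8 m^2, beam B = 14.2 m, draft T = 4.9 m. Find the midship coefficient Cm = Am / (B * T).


Formula: Cm = Am / (B * T)
Step 1 — B * T = 14.2 * 4.9 = 69.58 m^2
Step 2 — Cm = 63.8 / 69.58 ≈ 0.91693 (5 s.f.)

0.91693


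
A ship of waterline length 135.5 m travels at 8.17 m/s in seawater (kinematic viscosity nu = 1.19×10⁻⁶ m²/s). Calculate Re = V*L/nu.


Formula: Re = V * L / nu
Step 1 — V * L = 8.17 * 135.5 = 1107.035 m^2/s
Step 2 — Re = 1107.035 / 1.19e-6 = 9.30e+08

9.30e+08


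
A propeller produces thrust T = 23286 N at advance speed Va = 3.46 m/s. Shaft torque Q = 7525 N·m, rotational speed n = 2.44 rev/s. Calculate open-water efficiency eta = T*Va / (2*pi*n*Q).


Formula: eta = T * Va / (2 * pi * n * Q)
Step 1 — numerator = T * Va = 23286 * 3.46 = 80569.56
Step 2 — 2 * pi * n = 2 * pi * 2.44 = 15.330972
Step 3 — denominator = 15.330972 * 7525 = 115365.56
Step 4 — eta = 80569.56 / 115365.56 ≈ 0.69838 (5 s.f.)

0.69838


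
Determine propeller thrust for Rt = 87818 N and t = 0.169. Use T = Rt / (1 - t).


Formula: T = Rt / (1 - t)
Step 1 — (1 - t) = 1 - 0.169 = 0.831
Step 2 — T = 87818 / 0.831 ≈ 105680 N (5 s.f.)

105680 N


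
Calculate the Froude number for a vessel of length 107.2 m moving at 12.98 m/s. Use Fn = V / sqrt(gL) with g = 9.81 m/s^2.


Formula: Fn = V / sqrt(g * L)
Step 1 — g * L = 9.81 * 107.2 = 1051.632
Step 2 — sqrt(g * L) = sqrt(1051.632) = 32.428876
Step 3 — Fn = 12.98 / 32.428876 ≈ 0.40026 (5 s.f.)

0.40026


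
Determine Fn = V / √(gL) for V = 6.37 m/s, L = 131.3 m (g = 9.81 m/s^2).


Formula: Fn = V / sqrt(g * L)
Step 1 — g * L = 9.81 * 131.3 = 1288.053
Step 2 — sqrt(g * L) = sqrt(1288.053) = 35.889455
Step 3 — Fn = 6.37 / 35.889455 ≈ 0.17749 (5 s.f.)

0.17749


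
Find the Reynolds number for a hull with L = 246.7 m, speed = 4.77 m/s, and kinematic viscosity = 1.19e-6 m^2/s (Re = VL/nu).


Formula: Re = V * L / nu
Step 1 — V * L = 4.77 * 246.7 = 1176.759 m^2/s
Step 2 — Re = 1176.759 / 1.19e-6 = 9.89e+08

9.89e+08


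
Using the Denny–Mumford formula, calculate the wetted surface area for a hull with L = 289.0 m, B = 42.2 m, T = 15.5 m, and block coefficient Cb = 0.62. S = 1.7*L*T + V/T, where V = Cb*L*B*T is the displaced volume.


Formula: S = 1.7*L*T + V/T with V = Cb*L*B*T, i.e. S = L * (1.7*T + Cb*B)
Step 1 — 1.7*T = 1.7 * 15.5 = 26.35 m
Step 2 — Cb*B = 0.62 * 42.2 = 26.164 m
Step 3 — 1.7*T + Cb*B = 26.35 + 26.164 = 52.514 m
Step 4 — S = 289.0 * 52.514 ≈ 15177 m^2 (5 s.f.)

15177 m^2


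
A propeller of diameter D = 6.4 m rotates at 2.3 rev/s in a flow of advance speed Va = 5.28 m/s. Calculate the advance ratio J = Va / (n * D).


Formula: J = Va / (n * D)
Step 1 — n * D = 2.3 * 6.4 = 14.72
Step 2 — J = 5.28 / 14.72 ≈ 0.35870 (5 s.f.)

0.35870


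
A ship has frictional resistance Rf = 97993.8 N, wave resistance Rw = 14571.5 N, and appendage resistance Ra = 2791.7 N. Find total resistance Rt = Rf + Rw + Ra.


Formula: Rt = Rf + Rw + Ra
Substituting: Rt = 97993.8 + 14571.5 + 2791.7
Result: Rt = 115357.0 N

115357.0 N


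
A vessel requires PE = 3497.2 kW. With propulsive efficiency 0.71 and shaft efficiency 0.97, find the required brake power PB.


Formula: PB = PE / (eta_D * eta_S)
Step 1 — combined efficiency = eta_D * eta_S = 0.71 * 0.97 = 0.6887
Step 2 — PB = 3497.2 / 0.6887 ≈ 5078.0 kW (5 s.f.)

5078.0 kW


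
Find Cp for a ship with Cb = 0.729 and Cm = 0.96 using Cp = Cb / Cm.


Formula: Cp = Cb / Cm
Substituting: Cp = 0.729 / 0.96
Result: Cp ≈ 0.75938 (5 s.f.)

0.75938


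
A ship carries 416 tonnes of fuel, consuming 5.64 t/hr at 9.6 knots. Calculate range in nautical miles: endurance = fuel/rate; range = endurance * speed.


Formula: endurance = fuel / rate; range = endurance * speed
Step 1 — endurance = 416 / 5.64 = 73.7589 hours
Step 2 — range = 73.7589 * 9.6 ≈ 708.09 nautical miles (5 s.f.)

708.09 NM


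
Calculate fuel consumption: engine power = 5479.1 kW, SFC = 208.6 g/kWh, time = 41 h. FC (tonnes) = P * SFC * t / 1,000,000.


Formula: FC (tonnes) = P * SFC * t / 1,000,000
Step 1 — P * SFC * t = 5479.1 * 208.6 * 41 = 46860550.66 g
Step 2 — FC (tonnes) = 46860550.66 / 1,000,000 ≈ 46.861 tonnes (5 s.f.)

46.861 tonnes


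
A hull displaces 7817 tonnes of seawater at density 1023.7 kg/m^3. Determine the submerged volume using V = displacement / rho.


Formula: V = mass / rho
Step 1 — convert tonnes to kg: 7817 t * 1000 = 7817000 kg
Step 2 — V = 7817000 / 1023.7 ≈ 7636.0 m^3 (5 s.f.)

7636.0 m^3


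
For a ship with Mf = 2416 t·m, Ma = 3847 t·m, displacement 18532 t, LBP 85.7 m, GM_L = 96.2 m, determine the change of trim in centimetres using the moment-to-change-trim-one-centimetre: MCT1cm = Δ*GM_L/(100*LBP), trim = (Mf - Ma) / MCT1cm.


Formula: net trimming moment = Mf - Ma; MCT1cm = Δ*GM_L/(100*LBP); trim = net moment / MCT1cm
Step 1 — net trimming moment = 2416 - 3847 = -1431 t·m
Step 2 — MCT1cm = 18532 * 96.2 / (100 * 85.7) = 208.0255 t·m/cm
Step 3 — trim = -1431 / 208.0255 ≈ -6.8790 cm (5 s.f.)

-6.8790 cm


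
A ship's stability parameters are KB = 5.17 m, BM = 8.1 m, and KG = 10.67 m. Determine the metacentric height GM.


Formula: GM = KB + BM - KG
Step 1 — KM = KB + BM = 5.17 + 8.1 = 13.27 m
Step 2 — GM = KM - KG = 13.27 - 10.67 = 2.6 m

2.6 m


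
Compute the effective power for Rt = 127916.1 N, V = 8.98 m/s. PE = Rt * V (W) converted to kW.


Formula: PE = Rt * V / 1000 (kW)
Step 1 — PE (W) = 127916.1 * 8.98 = 1148686.578 W
Step 2 — PE (kW) = 1148686.578 / 1000 ≈ 1148.7 kW (5 s.f.)

1148.7 kW


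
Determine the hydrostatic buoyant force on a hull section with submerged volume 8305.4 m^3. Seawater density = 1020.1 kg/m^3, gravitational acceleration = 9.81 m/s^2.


Formula: Fb = rho * g * V
Substituting: Fb = 1020.1 * 9.81 * 8305.4
Intermediate: 1020.1 * 9.81 = 10007.181
Result: Fb = 10007.181 * 8305.4 ≈ 83114000 N (5 s.f.)

83114000 N


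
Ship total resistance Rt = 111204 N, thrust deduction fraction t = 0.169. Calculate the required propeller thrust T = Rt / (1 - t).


Formula: T = Rt / (1 - t)
Step 1 — (1 - t) = 1 - 0.169 = 0.831
Step 2 — T = 111204 / 0.831 ≈ 133820 N (5 s.f.)

133820 N


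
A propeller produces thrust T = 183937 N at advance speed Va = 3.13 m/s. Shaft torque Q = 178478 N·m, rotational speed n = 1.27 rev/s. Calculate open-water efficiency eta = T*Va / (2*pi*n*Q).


Formula: eta = T * Va / (2 * pi * n * Q)
Step 1 — numerator = T * Va = 183937 * 3.13 = 575722.81
Step 2 — 2 * pi * n = 2 * pi * 1.27 = 7.979645
Step 3 — denominator = 7.979645 * 178478 = 1424191.08
Step 4 — eta = 575722.81 / 1424191.08 ≈ 0.40425 (5 s.f.)

0.40425


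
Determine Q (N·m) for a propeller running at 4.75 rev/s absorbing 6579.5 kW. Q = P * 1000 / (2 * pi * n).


Formula: Q = P_W / (2 * pi * n)
Step 1 — P_W = 6579.5 kW * 1000 = 6579500.0 W
Step 2 — 2 * pi * n = 2 * pi * 4.75 = 29.84513
Step 3 — Q = 6579500.0 / 29.84513 ≈ 220450 N·m (5 s.f.)

220450 N·m


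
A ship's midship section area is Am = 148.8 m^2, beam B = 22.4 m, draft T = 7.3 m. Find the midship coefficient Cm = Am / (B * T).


Formula: Cm = Am / (B * T)
Step 1 — B * T = 22.4 * 7.3 = 163.52 m^2
Step 2 — Cm = 148.8 / 163.52 ≈ 0.90998 (5 s.f.)

0.90998


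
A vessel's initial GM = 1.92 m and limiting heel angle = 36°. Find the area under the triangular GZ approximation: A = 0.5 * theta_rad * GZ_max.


Formula: GZ_max = GM * sin(theta); Area = 0.5 * theta_rad * GZ_max
Step 1 — GZ_max = 1.92 * sin(36°) = 1.92 * 0.587785 = 1.128547 m
Step 2 — theta_rad = 36 * pi/180 = 0.628319 rad
Step 3 — Area = 0.5 * 0.628319 * 1.128547 ≈ 0.35454 m·rad (5 s.f.)

0.35454 m·rad


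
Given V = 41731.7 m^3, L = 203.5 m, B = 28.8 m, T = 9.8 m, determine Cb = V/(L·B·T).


Formula: Cb = V / (L * B * T)
Step 1 — L * B * T = 203.5 * 28.8 * 9.8 = 57435.84 m^3
Step 2 — Cb = 41731.7 / 57435.84 ≈ 0.72658 (5 s.f.)

0.72658


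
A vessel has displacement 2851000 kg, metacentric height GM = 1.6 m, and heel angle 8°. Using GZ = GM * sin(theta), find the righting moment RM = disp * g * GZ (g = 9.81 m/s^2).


Formula: GZ = GM * sin(theta); RM = disp * g * GZ
Step 1 — GZ = 1.6 * sin(8°) = 1.6 * 0.139173 = 0.222677 m
Step 2 — RM = 2851000 * 9.81 * 0.222677 ≈ 6227900 N·m (5 s.f.)

6227900 N·m


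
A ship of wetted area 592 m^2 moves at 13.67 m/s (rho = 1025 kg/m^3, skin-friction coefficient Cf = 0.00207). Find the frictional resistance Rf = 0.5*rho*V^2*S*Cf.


Formula: Rf = 0.5 * rho * V^2 * S * Cf
Step 1 — V^2 = 13.67^2 = 186.8689
Step 2 — 0.5 * rho * V^2 = 0.5 * 1025 * 186.8689 = 95770.31125
Step 3 — Rf = 95770.31125 * 592 * 0.00207 ≈ 117360 N (5 s.f.)

117360 N


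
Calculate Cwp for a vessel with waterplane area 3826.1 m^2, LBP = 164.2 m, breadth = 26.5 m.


Formula: Cwp = Aw / (L * B)
Step 1 — L * B = 164.2 * 26.5 = 4351.3 m^2
Step 2 — Cwp = 3826.1 / 4351.3 ≈ 0.87930 (5 s.f.)

0.87930


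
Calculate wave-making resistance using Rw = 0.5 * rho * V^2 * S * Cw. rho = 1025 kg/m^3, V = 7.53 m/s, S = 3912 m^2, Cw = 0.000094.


Formula: Rw = 0.5 * rho * V^2 * S * Cw
Step 1 — V^2 = 7.53^2 = 56.7009
Step 2 — 0.5 * rho * V^2 = 0.5 * 1025 * 56.7009 = 29059.21125
Step 3 — Rw = 29059.21125 * 3912 * 0.000094 ≈ 10686 N (5 s.f.)

10686 N


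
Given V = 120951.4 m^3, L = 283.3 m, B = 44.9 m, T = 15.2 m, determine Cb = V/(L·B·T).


Formula: Cb = V / (L * B * T)
Step 1 — L * B * T = 283.3 * 44.9 * 15.2 = 193346.584 m^3
Step 2 — Cb = 120951.4 / 193346.584 ≈ 0.62557 (5 s.f.)

0.62557


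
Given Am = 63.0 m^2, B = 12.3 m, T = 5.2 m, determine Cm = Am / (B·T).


Formula: Cm = Am / (B * T)
Step 1 — B * T = 12.3 * 5.2 = 63.96 m^2
Step 2 — Cm = 63.0 / 63.96 ≈ 0.98499 (5 s.f.)

0.98499


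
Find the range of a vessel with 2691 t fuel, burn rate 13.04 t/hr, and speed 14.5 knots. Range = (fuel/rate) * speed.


Formula: endurance = fuel / rate; range = endurance * speed
Step 1 — endurance = 2691 / 13.04 = 206.365 hours
Step 2 — range = 206.365 * 14.5 ≈ 2992.3 nautical miles (5 s.f.)

2992.3 NM


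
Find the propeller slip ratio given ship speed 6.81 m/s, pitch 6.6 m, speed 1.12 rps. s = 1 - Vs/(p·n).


Formula: s = 1 - Vs / (p * n)
Step 1 — p * n = 6.6 * 1.12 = 7.392
Step 2 — Vs / (p*n) = 6.81 / 7.392 = 0.921266 (6 d.p.)
Step 3 — s = 1 - 0.921266 = 0.078734

0.078734


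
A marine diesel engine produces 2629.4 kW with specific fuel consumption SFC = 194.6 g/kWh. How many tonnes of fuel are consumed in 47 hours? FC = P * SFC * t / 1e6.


Formula: FC (tonnes) = P * SFC * t / 1,000,000
Step 1 — P * SFC * t = 2629.4 * 194.6 * 47 = 24049018.28 g
Step 2 — FC (tonnes) = 24049018.28 / 1,000,000 ≈ 24.049 tonnes (5 s.f.)

24.049 tonnes


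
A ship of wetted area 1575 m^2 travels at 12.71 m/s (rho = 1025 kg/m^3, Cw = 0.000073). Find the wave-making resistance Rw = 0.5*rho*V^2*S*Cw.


Formula: Rw = 0.5 * rho * V^2 * S * Cw
Step 1 — V^2 = 12.71^2 = 161.5441
Step 2 — 0.5 * rho * V^2 = 0.5 * 1025 * 161.5441 = 82791.35125
Step 3 — Rw = 82791.35125 * 1575 * 0.000073 ≈ 9518.9 N (5 s.f.)

9518.9 N


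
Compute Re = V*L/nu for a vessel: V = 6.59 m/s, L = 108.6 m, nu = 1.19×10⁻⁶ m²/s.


Formula: Re = V * L / nu
Step 1 — V * L = 6.59 * 108.6 = 715.674 m^2/s
Step 2 — Re = 715.674 / 1.19e-6 = 6.01e+08

6.01e+08


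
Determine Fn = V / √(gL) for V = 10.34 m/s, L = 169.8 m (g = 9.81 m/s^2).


Formula: Fn = V / sqrt(g * L)
Step 1 — g * L = 9.81 * 169.8 = 1665.738
Step 2 — sqrt(g * L) = sqrt(1665.738) = 40.813454
Step 3 — Fn = 10.34 / 40.813454 ≈ 0.25335 (5 s.f.)

0.25335


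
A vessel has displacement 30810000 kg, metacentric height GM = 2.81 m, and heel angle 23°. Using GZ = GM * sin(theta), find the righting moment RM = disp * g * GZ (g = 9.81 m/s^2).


Formula: GZ = GM * sin(theta); RM = disp * g * GZ
Step 1 — GZ = 2.81 * sin(23°) = 2.81 * 0.390731 = 1.097954 m
Step 2 — RM = 30810000 * 9.81 * 1.097954 ≈ 331850000 N·m (5 s.f.)

331850000 N·m


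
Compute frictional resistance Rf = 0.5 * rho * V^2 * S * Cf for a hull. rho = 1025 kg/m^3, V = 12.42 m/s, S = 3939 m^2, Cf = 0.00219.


Formula: Rf = 0.5 * rho * V^2 * S * Cf
Step 1 — V^2 = 12.42^2 = 154.2564
Step 2 — 0.5 * rho * V^2 = 0.5 * 1025 * 154.2564 = 79056.405
Step 3 — Rf = 79056.405 * 3939 * 0.00219 ≈ 681970 N (5 s.f.)

681970 N


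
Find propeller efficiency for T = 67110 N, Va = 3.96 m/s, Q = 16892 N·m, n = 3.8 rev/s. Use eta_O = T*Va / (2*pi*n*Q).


Formula: eta = T * Va / (2 * pi * n * Q)
Step 1 — numerator = T * Va = 67110 * 3.96 = 265755.6
Step 2 — 2 * pi * n = 2 * pi * 3.8 = 23.876104
Step 3 — denominator = 23.876104 * 16892 = 403315.15
Step 4 — eta = 265755.6 / 403315.15 ≈ 0.65893 (5 s.f.)

0.65893


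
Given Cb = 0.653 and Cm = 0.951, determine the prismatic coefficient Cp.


Formula: Cp = Cb / Cm
Substituting: Cp = 0.653 / 0.951
Result: Cp ≈ 0.68665 (5 s.f.)

0.68665


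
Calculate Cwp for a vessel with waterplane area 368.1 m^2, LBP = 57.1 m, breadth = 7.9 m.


Formula: Cwp = Aw / (L * B)
Step 1 — L * B = 57.1 * 7.9 = 451.09 m^2
Step 2 — Cwp = 368.1 / 451.09 ≈ 0.81602 (5 s.f.)

0.81602


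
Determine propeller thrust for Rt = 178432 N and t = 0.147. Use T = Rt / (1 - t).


Formula: T = Rt / (1 - t)
Step 1 — (1 - t) = 1 - 0.147 = 0.853
Step 2 — T = 178432 / 0.853 ≈ 209180 N (5 s.f.)

209180 N


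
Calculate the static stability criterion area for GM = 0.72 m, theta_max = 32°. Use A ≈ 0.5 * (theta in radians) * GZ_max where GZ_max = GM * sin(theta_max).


Formula: GZ_max = GM * sin(theta); Area = 0.5 * theta_rad * GZ_max
Step 1 — GZ_max = 0.72 * sin(32°) = 0.72 * 0.529919 = 0.381542 m
Step 2 — theta_rad = 32 * pi/180 = 0.558505 rad
Step 3 — Area = 0.5 * 0.558505 * 0.381542 ≈ 0.10655 m·rad (5 s.f.)

0.10655 m·rad
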